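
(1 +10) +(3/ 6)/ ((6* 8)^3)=2433025/ 221184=11.00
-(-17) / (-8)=-17 / 8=-2.12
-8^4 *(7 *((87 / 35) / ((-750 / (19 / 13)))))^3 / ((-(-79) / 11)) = 942144338432 / 42373779296875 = 0.02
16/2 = 8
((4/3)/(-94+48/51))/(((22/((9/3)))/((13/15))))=-221/130515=-0.00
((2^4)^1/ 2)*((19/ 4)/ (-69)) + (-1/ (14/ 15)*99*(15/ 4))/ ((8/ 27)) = -41515349/ 30912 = -1343.02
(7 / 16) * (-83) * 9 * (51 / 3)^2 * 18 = -13600629 / 8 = -1700078.62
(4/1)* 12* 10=480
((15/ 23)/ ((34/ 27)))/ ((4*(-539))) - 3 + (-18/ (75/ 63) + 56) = 1596624299/ 42149800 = 37.88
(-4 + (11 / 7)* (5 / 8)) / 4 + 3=503 / 224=2.25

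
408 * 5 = 2040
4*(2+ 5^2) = 108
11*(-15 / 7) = -165 / 7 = -23.57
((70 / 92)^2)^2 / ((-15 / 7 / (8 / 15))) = -420175 / 5037138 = -0.08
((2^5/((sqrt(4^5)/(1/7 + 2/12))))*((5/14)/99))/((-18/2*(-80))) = 13/8382528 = 0.00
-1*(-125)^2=-15625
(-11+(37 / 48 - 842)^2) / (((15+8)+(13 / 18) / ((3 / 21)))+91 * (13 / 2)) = 1630438297 / 1427456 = 1142.20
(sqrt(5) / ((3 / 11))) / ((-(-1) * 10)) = 11 * sqrt(5) / 30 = 0.82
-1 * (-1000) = 1000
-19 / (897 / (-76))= 1444 / 897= 1.61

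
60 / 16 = 15 / 4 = 3.75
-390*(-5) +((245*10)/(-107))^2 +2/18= 254963899/103041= 2474.39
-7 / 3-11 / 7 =-82 / 21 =-3.90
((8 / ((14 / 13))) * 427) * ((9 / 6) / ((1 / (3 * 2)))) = 28548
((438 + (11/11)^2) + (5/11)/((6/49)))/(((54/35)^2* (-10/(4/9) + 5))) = -1022665/96228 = -10.63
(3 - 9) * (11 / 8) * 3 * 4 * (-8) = 792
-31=-31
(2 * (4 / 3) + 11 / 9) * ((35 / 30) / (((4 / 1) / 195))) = 15925 / 72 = 221.18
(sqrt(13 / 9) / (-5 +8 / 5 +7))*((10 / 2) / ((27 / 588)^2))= 480200*sqrt(13) / 2187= 791.67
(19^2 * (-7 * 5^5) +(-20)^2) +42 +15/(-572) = -4516759691/572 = -7896433.03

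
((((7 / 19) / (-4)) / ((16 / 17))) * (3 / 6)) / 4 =-119 / 9728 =-0.01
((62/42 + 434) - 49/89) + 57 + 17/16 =14742317/29904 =492.99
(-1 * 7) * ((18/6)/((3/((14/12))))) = -49/6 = -8.17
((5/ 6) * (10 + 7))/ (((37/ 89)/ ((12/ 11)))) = 15130/ 407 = 37.17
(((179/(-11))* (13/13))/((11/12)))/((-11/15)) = 32220/1331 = 24.21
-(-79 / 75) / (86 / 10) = 79 / 645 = 0.12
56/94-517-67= -27420/47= -583.40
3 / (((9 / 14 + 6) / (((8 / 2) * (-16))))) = -896 / 31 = -28.90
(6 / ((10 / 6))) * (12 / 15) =72 / 25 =2.88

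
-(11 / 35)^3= -1331 / 42875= -0.03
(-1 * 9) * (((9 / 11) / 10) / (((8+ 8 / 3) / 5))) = -243 / 704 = -0.35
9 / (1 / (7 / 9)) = 7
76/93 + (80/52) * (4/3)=1156/403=2.87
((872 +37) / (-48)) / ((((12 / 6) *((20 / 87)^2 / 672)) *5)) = -48161547 / 2000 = -24080.77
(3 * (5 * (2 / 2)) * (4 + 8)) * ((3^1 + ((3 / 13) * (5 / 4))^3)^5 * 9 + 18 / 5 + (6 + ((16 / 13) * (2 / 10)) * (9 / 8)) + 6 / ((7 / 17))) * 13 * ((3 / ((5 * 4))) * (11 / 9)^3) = 1474183.68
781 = 781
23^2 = 529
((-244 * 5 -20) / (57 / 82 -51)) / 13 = 20336 / 10725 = 1.90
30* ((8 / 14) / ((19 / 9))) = 1080 / 133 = 8.12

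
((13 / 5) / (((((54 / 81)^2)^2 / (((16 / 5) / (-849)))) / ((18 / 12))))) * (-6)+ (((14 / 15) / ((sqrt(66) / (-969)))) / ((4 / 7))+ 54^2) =20633859 / 7075 -15827 * sqrt(66) / 660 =2721.63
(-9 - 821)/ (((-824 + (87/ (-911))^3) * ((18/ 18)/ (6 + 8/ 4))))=5020225325840/ 622992476047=8.06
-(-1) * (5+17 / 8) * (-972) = -13851 / 2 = -6925.50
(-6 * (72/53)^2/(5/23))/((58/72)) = -25754112/407305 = -63.23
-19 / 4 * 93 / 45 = -589 / 60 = -9.82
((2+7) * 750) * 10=67500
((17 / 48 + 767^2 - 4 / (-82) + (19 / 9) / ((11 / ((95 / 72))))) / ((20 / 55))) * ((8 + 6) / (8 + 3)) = 2406970656125 / 1168992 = 2059013.80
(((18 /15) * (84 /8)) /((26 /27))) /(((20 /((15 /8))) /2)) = 5103 /2080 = 2.45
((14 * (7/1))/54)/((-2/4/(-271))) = 26558/27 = 983.63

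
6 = 6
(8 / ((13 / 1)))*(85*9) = 6120 / 13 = 470.77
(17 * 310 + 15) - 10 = 5275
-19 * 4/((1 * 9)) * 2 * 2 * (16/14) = -38.60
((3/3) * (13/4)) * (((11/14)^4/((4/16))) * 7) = 190333/5488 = 34.68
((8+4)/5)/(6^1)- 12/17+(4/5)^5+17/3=906599/159375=5.69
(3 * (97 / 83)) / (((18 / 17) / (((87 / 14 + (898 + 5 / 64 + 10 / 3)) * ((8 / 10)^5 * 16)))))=257475968128 / 16340625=15756.80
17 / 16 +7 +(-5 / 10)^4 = 8.12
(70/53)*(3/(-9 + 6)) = -70/53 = -1.32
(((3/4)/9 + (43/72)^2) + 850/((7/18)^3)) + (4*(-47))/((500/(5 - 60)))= 643391963479/44452800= 14473.60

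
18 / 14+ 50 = 359 / 7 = 51.29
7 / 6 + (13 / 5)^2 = 1189 / 150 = 7.93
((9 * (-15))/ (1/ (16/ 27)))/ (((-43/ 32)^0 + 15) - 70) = 40/ 27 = 1.48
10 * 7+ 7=77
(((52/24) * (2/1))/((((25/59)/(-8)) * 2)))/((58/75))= -1534/29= -52.90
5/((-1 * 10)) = -1/2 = -0.50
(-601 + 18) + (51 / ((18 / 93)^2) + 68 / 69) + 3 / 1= 71981 / 92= 782.40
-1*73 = -73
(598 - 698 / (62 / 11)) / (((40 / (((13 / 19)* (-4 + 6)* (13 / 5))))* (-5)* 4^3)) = -2484131 / 18848000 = -0.13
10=10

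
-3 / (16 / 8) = -3 / 2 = -1.50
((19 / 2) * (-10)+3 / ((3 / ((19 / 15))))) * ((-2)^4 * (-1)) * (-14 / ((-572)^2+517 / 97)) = -30549568 / 476060475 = -0.06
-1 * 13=-13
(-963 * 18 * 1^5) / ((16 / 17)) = -147339 / 8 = -18417.38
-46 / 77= -0.60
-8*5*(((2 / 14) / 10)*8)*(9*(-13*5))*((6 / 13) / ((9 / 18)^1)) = 17280 / 7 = 2468.57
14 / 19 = 0.74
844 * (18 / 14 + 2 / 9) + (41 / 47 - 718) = 1645045 / 2961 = 555.57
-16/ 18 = -8/ 9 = -0.89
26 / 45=0.58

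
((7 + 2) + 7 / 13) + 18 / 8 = 613 / 52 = 11.79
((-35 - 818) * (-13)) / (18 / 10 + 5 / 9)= 499005 / 106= 4707.59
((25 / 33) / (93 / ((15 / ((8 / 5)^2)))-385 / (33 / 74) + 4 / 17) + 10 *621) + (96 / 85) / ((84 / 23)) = 6210.31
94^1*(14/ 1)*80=105280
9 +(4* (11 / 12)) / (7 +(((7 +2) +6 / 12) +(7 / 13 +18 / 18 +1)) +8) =19267 / 2109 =9.14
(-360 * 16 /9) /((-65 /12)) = 1536 /13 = 118.15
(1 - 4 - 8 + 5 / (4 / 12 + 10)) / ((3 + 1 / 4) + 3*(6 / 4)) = -1304 / 961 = -1.36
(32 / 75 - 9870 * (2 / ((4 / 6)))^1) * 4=-8882872 / 75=-118438.29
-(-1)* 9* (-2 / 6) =-3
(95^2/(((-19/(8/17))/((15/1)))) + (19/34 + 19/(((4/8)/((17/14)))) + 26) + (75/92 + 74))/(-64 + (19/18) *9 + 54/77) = 77204567/1295774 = 59.58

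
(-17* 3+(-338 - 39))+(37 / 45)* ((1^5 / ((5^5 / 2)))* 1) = -60187426 / 140625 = -428.00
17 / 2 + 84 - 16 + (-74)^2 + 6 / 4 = 5554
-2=-2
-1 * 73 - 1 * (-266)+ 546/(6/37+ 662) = 339193/1750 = 193.82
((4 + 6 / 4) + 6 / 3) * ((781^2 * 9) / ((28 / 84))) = 123517102.50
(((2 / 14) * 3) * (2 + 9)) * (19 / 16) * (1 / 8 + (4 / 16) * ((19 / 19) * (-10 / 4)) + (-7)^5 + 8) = -21066573 / 224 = -94047.20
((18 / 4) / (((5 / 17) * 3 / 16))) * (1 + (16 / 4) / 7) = 4488 / 35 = 128.23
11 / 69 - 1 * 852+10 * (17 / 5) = -56431 / 69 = -817.84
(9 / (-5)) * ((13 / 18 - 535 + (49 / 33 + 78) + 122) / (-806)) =-0.74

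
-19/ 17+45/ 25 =58/ 85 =0.68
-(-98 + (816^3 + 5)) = -543338403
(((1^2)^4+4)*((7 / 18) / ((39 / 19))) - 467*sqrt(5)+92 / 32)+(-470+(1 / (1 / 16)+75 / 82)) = -467*sqrt(5) - 51722759 / 115128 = -1493.51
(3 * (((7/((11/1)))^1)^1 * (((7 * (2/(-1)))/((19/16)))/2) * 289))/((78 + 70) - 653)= 679728/105545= 6.44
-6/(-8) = 3/4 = 0.75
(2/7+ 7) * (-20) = -1020/7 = -145.71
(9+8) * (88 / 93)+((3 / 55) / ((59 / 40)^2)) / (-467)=26751228632 / 1663016421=16.09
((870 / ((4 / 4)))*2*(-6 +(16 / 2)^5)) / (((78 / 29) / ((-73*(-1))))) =20113574660 / 13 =1547198050.77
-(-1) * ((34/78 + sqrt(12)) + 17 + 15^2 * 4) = 2 * sqrt(3) + 35780/39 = 920.90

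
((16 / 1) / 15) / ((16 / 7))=7 / 15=0.47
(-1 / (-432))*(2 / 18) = 1 / 3888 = 0.00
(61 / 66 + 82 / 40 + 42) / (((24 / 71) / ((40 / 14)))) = 2107493 / 5544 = 380.14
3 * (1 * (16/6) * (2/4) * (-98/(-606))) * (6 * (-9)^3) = -285768/101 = -2829.39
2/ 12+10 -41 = -30.83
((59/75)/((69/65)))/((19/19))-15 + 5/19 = -275227/19665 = -14.00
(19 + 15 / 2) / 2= 53 / 4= 13.25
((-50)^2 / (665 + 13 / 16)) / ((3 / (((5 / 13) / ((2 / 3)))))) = 100000 / 138489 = 0.72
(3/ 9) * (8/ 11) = 8/ 33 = 0.24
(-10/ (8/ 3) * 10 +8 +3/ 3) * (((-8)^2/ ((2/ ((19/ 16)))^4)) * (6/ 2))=-22284891/ 32768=-680.08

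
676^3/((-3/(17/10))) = -2625784096/15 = -175052273.07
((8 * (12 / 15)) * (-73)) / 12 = -584 / 15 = -38.93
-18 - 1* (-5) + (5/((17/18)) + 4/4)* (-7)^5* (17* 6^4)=-2330660317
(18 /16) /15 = 3 /40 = 0.08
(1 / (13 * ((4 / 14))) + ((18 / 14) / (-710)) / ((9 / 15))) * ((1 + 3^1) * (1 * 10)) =68800 / 6461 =10.65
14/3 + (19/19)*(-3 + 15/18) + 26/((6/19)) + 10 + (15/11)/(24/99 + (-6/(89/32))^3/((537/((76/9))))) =117196206617/1056175368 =110.96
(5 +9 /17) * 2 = 188 /17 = 11.06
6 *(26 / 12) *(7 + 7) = 182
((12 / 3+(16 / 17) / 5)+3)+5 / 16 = 10201 / 1360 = 7.50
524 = 524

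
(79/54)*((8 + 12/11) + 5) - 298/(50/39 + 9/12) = -23732207/188298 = -126.04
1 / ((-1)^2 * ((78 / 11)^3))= 0.00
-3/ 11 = -0.27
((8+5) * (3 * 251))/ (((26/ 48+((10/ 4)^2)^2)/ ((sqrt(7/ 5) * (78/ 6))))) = 6108336 * sqrt(35)/ 9505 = 3801.94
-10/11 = -0.91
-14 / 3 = -4.67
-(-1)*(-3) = -3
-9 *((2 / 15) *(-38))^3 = 438976 / 375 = 1170.60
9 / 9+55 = 56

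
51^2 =2601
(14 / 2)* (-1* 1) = -7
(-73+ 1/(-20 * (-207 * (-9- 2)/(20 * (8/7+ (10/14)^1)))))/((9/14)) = -113.56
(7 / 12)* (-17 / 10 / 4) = -119 / 480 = -0.25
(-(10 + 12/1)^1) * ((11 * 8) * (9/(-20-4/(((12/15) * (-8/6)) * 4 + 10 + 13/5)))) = 27225/32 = 850.78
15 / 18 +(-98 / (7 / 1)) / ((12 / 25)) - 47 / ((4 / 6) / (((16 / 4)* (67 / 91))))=-64417 / 273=-235.96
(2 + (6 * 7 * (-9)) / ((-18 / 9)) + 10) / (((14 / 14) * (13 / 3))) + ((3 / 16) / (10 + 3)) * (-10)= 4809 / 104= 46.24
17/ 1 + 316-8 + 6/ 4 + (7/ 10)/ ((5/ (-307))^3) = -101066488/ 625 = -161706.38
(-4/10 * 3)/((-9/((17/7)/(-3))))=-34/315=-0.11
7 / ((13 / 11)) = 77 / 13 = 5.92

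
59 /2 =29.50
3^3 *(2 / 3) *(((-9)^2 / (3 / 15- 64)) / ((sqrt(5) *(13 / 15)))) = -21870 *sqrt(5) / 4147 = -11.79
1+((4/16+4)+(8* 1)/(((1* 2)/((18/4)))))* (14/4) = 631/8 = 78.88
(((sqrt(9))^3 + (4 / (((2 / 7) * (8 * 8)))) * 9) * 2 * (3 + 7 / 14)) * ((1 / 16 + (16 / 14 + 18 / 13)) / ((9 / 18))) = 3495717 / 3328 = 1050.40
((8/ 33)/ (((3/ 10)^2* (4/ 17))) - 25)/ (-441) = 575/ 18711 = 0.03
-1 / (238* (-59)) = 1 / 14042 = 0.00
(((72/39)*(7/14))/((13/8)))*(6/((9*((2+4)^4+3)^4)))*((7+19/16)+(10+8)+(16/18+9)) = 20780/4330776967032321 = 0.00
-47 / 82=-0.57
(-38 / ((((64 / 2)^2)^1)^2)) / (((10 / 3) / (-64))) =57 / 81920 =0.00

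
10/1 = 10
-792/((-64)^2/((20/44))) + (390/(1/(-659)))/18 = -21931655/1536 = -14278.42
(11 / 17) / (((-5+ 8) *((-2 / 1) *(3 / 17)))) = -11 / 18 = -0.61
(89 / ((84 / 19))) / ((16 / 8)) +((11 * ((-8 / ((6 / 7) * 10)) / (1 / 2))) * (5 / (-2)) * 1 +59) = 20227 / 168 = 120.40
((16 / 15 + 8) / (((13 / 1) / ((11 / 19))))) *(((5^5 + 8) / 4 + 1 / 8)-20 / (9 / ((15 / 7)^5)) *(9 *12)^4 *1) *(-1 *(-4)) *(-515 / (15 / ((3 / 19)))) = 119601210373.09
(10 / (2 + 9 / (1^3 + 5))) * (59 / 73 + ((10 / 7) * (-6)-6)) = -140660 / 3577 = -39.32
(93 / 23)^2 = 8649 / 529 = 16.35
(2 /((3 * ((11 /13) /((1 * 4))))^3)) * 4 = 31.30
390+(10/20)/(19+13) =24961/64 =390.02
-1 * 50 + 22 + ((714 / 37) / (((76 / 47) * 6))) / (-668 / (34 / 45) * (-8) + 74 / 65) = -87923135889 / 3140143528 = -28.00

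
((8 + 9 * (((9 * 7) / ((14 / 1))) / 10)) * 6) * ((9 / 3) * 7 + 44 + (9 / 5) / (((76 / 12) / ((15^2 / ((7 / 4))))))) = 1952823 / 266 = 7341.44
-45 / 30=-3 / 2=-1.50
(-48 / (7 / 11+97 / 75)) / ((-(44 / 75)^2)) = 1265625 / 17512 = 72.27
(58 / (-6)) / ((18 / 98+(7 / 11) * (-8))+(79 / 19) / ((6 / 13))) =-593978 / 252023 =-2.36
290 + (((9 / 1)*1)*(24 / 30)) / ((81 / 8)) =13082 / 45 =290.71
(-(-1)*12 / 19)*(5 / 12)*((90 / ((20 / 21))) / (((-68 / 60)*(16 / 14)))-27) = -7155 / 272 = -26.31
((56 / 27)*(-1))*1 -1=-83 / 27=-3.07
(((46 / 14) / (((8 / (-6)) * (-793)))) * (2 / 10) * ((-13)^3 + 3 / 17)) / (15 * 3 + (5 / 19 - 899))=8160101 / 5102423690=0.00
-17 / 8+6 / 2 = 7 / 8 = 0.88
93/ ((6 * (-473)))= -31/ 946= -0.03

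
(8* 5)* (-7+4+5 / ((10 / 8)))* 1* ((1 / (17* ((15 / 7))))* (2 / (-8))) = -14 / 51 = -0.27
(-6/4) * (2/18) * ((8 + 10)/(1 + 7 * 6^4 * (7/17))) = -51/63521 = -0.00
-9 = -9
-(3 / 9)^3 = -1 / 27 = -0.04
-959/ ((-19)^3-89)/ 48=959/ 333504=0.00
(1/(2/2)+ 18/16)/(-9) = -17/72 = -0.24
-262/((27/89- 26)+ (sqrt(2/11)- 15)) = 1037651*sqrt(22)/72145941+ 464517878/72145941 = 6.51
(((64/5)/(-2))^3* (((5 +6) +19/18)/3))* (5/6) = -1777664/2025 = -877.86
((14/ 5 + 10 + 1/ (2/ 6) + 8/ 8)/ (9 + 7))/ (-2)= -21/ 40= -0.52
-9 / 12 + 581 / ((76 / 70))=40613 / 76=534.38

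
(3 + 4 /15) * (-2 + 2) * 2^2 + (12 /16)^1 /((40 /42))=63 /80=0.79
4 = 4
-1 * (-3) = 3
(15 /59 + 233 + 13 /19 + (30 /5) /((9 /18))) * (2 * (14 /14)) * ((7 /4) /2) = 1929879 /4484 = 430.39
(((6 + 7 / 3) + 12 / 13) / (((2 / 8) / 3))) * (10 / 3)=14440 / 39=370.26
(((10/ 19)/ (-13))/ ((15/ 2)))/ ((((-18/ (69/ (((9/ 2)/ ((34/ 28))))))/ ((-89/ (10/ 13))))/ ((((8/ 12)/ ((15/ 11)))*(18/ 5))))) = -1531156/ 1346625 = -1.14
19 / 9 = 2.11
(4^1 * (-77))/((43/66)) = -20328/43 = -472.74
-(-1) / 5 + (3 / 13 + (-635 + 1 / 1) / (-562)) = 28473 / 18265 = 1.56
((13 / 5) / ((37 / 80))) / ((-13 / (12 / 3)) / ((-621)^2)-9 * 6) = -0.10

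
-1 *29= -29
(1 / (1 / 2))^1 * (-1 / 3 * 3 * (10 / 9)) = -2.22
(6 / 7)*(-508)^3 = -786579072 / 7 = -112368438.86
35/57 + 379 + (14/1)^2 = 32810/57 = 575.61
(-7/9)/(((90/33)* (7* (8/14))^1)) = -77/1080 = -0.07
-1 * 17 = -17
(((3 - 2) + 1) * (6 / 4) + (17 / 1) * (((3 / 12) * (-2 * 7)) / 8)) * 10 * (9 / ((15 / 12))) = -639 / 2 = -319.50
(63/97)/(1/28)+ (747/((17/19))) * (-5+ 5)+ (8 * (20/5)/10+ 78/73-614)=-20943684/35405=-591.55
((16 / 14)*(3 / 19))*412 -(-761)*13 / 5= 1365209 / 665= 2052.95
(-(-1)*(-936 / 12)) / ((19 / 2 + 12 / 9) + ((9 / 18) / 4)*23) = -1872 / 329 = -5.69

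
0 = 0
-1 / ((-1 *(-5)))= -1 / 5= -0.20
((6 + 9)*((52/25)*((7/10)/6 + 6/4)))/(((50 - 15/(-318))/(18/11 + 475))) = 700810838/1458875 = 480.38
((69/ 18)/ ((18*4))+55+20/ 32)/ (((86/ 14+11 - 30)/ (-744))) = 5219501/ 1620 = 3221.91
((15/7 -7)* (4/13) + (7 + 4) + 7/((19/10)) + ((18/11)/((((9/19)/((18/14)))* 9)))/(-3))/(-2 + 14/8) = -52.10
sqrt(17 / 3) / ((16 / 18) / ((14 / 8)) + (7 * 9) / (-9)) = -21 * sqrt(51) / 409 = -0.37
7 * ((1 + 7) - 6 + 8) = 70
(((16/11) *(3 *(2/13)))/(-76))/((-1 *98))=12/133133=0.00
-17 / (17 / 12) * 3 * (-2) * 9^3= 52488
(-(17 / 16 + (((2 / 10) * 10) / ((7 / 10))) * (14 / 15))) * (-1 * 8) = 179 / 6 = 29.83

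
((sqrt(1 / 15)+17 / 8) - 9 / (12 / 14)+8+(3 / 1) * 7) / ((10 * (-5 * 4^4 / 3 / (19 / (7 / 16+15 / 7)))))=-13167 / 369920 - 133 * sqrt(15) / 1156000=-0.04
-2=-2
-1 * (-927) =927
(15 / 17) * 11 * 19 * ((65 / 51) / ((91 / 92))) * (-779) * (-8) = 2995722400 / 2023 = 1480831.64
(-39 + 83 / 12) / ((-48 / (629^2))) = 152321785 / 576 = 264447.54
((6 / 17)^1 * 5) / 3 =10 / 17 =0.59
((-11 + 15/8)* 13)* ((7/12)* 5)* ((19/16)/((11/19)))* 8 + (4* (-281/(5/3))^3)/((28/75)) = -3796172221477/73920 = -51355143.69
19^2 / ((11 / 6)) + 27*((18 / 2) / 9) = 2463 / 11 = 223.91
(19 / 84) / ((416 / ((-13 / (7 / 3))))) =-0.00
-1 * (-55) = 55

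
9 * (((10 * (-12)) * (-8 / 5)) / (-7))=-1728 / 7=-246.86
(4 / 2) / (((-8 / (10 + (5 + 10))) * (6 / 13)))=-325 / 24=-13.54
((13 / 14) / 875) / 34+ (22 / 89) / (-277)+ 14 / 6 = 71849293967 / 30803923500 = 2.33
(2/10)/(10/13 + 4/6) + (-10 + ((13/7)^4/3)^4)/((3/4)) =102204662307918214771/323024085136521720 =316.40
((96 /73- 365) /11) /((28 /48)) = -318588 /5621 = -56.68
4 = 4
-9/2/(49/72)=-324/49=-6.61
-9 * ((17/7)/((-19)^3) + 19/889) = -1153458/6097651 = -0.19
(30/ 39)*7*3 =16.15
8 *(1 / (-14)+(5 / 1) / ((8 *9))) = -1 / 63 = -0.02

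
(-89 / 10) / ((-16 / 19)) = 10.57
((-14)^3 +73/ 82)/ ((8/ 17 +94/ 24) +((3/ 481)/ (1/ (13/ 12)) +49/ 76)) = -16129189110/ 29627297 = -544.40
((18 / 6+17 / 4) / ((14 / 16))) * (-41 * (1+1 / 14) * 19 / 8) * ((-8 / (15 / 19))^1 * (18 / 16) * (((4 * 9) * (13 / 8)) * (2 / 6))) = 150659379 / 784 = 192167.58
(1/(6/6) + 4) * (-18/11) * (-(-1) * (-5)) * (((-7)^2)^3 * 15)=794130750/11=72193704.55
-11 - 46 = -57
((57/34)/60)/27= 19/18360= 0.00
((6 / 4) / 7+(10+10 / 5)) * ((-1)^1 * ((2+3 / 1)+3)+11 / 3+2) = -57 / 2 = -28.50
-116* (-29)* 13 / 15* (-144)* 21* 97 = -4275940032 / 5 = -855188006.40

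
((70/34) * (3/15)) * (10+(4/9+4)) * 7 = 6370/153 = 41.63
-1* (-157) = 157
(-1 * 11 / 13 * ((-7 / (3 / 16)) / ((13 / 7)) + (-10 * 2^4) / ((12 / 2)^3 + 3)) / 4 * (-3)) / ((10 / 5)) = -81554 / 12337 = -6.61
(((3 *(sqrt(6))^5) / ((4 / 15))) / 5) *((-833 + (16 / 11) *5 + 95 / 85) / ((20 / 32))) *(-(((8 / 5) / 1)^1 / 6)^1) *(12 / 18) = 88820352 *sqrt(6) / 4675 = 46537.87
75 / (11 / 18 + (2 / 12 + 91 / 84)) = 2700 / 67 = 40.30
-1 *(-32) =32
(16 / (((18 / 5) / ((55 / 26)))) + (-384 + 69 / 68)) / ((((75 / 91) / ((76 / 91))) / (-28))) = 1581226892 / 149175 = 10599.81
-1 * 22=-22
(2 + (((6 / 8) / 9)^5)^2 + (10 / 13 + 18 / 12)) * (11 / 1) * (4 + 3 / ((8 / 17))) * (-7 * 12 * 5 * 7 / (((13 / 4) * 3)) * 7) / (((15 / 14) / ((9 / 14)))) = -1076143882401881755 / 1744005758976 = -617052.94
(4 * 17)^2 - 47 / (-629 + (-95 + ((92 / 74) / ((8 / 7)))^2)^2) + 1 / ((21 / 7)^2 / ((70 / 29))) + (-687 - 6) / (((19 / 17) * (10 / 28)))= 280791126037947947212 / 97222970094307515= 2888.12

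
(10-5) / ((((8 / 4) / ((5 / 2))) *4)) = 25 / 16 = 1.56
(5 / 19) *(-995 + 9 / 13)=-64630 / 247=-261.66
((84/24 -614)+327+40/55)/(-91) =6221/2002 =3.11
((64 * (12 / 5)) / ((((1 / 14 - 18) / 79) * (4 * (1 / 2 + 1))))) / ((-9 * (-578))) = -70784 / 3264255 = -0.02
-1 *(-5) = 5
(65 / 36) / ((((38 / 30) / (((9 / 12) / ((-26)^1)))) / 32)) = -25 / 19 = -1.32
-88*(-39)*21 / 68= 18018 / 17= 1059.88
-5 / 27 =-0.19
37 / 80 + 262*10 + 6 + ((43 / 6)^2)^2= 17056741 / 3240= 5264.43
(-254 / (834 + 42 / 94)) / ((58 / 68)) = -23876 / 66903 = -0.36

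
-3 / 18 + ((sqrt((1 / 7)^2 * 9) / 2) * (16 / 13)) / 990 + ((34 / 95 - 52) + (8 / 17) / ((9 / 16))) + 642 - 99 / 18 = 8519161523 / 14549535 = 585.53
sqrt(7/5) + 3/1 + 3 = sqrt(35)/5 + 6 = 7.18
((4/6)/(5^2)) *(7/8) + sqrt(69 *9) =7/300 + 3 *sqrt(69) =24.94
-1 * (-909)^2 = -826281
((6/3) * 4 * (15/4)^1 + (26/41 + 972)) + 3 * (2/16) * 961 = 447067/328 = 1363.01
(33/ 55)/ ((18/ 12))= 2/ 5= 0.40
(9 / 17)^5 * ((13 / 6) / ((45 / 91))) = 2587221 / 14198570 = 0.18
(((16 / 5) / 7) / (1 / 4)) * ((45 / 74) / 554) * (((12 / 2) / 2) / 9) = 48 / 71743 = 0.00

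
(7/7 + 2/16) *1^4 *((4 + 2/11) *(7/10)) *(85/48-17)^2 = 86032121/112640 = 763.78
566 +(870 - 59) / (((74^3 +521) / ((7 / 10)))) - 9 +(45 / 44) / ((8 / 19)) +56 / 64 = 560.31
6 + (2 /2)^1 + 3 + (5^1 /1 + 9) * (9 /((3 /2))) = 94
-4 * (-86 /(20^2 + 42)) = 172 /221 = 0.78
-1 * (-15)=15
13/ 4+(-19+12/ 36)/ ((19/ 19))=-185/ 12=-15.42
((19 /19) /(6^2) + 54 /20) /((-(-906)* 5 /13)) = 6383 /815400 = 0.01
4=4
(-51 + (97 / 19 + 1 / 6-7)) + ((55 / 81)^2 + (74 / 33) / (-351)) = -1863676073 / 35652474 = -52.27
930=930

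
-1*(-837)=837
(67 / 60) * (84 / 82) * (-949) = -445081 / 410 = -1085.56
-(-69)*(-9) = -621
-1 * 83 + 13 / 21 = -1730 / 21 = -82.38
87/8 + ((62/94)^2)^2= 11.06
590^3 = 205379000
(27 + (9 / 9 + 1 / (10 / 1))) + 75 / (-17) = 4027 / 170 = 23.69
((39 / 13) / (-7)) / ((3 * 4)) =-1 / 28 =-0.04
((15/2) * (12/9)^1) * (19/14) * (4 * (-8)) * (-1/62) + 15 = 22.00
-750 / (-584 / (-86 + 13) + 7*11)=-150 / 17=-8.82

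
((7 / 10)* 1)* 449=3143 / 10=314.30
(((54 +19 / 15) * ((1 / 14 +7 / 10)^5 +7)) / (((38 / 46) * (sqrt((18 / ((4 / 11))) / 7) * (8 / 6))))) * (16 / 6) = 14567265488288 * sqrt(154) / 493968234375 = 365.96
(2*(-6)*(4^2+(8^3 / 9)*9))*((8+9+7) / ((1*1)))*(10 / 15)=-101376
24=24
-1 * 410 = -410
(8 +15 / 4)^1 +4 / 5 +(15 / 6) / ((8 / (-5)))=879 / 80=10.99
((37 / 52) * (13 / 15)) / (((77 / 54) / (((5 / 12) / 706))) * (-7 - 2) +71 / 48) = -148 / 5218397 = -0.00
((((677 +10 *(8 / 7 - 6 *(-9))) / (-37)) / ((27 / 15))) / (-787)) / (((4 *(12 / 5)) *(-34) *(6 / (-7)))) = 214975 / 2566199232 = 0.00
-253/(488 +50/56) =-7084/13689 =-0.52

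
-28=-28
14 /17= 0.82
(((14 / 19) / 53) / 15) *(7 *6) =196 / 5035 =0.04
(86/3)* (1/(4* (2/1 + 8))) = 0.72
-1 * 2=-2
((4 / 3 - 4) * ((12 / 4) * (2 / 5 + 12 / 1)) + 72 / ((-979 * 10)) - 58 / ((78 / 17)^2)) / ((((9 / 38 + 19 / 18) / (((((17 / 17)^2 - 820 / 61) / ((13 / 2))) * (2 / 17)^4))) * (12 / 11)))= 5838701548196 / 220159716733333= 0.03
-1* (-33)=33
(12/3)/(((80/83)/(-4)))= -83/5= -16.60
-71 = -71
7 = 7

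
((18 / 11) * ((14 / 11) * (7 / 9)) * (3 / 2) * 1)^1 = 2.43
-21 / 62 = -0.34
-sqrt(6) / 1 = -sqrt(6) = -2.45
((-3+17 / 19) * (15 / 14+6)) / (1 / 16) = -31680 / 133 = -238.20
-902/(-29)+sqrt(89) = sqrt(89)+902/29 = 40.54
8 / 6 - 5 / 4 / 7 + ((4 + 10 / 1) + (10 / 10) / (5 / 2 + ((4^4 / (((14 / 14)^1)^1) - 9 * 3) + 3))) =85315 / 5628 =15.16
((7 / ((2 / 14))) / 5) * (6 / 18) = 3.27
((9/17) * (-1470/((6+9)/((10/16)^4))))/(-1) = 275625/34816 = 7.92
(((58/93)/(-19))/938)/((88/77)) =-29/947112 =-0.00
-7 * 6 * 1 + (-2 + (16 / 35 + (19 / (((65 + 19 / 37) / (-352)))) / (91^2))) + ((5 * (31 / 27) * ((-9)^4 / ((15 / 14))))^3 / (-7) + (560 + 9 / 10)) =-6206206261234.66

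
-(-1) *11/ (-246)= -0.04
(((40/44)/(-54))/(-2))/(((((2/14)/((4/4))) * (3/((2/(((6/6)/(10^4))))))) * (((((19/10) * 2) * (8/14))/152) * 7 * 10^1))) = 350000/891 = 392.82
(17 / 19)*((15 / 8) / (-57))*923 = -78455 / 2888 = -27.17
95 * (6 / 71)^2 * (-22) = -14.93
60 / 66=10 / 11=0.91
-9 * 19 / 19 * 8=-72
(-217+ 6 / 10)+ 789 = 2863 / 5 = 572.60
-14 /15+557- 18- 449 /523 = 4214398 /7845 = 537.21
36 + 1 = 37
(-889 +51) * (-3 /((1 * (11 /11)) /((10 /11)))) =25140 /11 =2285.45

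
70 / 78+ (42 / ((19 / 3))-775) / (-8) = 574681 / 5928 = 96.94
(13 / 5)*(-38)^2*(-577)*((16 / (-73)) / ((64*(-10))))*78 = -105606579 / 1825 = -57866.62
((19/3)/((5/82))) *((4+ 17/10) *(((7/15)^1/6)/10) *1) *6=103607/3750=27.63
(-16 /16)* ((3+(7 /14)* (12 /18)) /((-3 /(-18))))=-20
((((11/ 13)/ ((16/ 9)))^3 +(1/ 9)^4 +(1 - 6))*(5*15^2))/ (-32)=36104272188625/ 209926619136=171.99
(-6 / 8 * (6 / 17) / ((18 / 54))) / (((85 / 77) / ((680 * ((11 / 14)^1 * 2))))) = -13068 / 17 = -768.71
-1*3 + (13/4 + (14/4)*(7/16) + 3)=4.78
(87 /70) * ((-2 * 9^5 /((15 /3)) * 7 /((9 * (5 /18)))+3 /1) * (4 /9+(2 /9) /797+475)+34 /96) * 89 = -15522742867932347 /4463200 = -3477940237.48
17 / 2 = 8.50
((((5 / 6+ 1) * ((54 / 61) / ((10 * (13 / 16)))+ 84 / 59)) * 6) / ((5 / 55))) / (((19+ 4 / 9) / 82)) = 32017619304 / 40938625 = 782.09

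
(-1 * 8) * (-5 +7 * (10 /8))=-30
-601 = -601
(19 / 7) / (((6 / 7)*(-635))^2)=133 / 14516100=0.00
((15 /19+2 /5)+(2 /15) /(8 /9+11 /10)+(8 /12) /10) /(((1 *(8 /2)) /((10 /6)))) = 33751 /61218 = 0.55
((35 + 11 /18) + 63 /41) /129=27415 /95202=0.29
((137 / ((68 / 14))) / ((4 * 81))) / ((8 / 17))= 959 / 5184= 0.18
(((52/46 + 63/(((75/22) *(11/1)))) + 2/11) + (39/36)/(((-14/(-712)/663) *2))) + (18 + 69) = 1625252339/88550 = 18354.06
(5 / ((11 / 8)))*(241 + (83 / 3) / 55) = 318784 / 363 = 878.19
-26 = -26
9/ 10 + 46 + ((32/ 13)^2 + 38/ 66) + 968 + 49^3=6618255733/ 55770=118670.53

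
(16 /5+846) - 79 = 3851 /5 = 770.20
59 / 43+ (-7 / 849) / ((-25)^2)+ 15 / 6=176697523 / 45633750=3.87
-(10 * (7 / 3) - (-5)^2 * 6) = 380 / 3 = 126.67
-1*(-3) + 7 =10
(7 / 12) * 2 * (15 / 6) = 35 / 12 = 2.92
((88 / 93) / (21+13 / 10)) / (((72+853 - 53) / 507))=18590 / 753517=0.02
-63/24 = -21/8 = -2.62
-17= -17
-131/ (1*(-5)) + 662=3441/ 5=688.20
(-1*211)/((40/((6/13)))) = -633/260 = -2.43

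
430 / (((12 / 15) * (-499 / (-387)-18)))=-416025 / 12934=-32.17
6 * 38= 228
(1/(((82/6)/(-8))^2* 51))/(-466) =-96/6658441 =-0.00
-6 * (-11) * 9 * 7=4158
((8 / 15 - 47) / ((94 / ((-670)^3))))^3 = 9212373950165167379264731000000 / 2803221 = 3286353073897907934930828.00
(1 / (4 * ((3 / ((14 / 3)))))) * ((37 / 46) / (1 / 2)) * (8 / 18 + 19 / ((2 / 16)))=177674 / 1863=95.37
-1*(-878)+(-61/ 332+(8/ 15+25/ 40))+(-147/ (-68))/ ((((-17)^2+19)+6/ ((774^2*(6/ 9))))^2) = 62555412868708629029131/ 71168622348407359080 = 878.97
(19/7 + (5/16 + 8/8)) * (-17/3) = -7667/336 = -22.82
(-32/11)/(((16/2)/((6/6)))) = -4/11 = -0.36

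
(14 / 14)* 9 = 9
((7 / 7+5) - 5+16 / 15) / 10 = 31 / 150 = 0.21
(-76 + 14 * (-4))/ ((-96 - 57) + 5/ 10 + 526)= -88/ 249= -0.35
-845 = -845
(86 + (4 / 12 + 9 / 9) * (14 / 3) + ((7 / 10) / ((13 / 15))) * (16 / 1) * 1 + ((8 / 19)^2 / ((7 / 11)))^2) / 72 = 39307612615 / 26896690548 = 1.46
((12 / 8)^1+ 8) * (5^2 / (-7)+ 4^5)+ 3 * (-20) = 134877 / 14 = 9634.07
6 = 6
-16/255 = -0.06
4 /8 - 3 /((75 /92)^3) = -1416751 /281250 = -5.04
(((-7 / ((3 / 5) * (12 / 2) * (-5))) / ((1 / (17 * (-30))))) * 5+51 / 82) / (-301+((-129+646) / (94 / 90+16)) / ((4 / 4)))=186992299 / 51070092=3.66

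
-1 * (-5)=5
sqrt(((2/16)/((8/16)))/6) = sqrt(6)/12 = 0.20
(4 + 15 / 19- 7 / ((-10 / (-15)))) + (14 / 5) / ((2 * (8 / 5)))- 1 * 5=-1495 / 152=-9.84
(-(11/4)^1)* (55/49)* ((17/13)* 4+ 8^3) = -1017005/637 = -1596.55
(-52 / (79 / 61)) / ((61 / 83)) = -4316 / 79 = -54.63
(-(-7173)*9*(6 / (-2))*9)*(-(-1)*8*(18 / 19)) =-250997616 / 19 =-13210400.84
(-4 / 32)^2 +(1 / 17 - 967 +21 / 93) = -32604849 / 33728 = -966.70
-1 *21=-21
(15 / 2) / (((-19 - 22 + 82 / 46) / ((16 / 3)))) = -1.02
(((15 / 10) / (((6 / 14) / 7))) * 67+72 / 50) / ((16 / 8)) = 82147 / 100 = 821.47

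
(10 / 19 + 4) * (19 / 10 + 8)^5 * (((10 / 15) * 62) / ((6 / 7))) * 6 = 29578960518723 / 237500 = 124542991.66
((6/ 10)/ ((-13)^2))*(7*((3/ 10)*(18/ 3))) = 189/ 4225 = 0.04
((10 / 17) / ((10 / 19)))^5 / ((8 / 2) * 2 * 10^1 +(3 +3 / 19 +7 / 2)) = 0.02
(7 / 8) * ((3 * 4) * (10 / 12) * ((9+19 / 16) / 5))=1141 / 64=17.83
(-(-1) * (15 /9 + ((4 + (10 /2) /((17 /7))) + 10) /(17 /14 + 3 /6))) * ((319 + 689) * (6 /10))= 6673.55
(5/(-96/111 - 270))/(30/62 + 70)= -1147/4379614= -0.00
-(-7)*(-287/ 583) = -2009/ 583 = -3.45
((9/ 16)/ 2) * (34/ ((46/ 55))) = 8415/ 736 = 11.43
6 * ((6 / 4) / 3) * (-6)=-18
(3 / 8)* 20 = 15 / 2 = 7.50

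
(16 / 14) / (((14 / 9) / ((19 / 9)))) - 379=-18495 / 49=-377.45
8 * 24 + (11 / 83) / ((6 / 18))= 15969 / 83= 192.40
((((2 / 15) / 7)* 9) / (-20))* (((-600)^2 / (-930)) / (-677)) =-720 / 146909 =-0.00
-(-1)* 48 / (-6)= -8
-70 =-70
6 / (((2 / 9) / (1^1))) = 27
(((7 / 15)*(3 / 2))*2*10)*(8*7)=784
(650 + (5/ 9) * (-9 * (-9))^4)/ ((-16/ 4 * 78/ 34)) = -406563415/ 156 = -2606175.74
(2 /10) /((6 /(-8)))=-4 /15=-0.27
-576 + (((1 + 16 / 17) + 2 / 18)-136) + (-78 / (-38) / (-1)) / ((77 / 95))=-8393729 / 11781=-712.48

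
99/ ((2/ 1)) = 99/ 2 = 49.50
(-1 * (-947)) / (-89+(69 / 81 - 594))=-25569 / 18418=-1.39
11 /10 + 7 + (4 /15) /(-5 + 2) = 721 /90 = 8.01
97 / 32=3.03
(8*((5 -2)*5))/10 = 12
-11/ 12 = -0.92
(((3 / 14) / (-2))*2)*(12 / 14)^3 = -324 / 2401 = -0.13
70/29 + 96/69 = 2538/667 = 3.81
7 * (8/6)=28/3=9.33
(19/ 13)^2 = 361/ 169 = 2.14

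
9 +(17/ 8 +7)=18.12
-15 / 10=-3 / 2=-1.50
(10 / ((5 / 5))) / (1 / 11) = 110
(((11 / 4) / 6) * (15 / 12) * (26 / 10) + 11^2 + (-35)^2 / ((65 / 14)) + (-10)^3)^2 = 586530817609 / 1557504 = 376583.83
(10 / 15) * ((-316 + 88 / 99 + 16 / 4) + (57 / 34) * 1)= -94687 / 459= -206.29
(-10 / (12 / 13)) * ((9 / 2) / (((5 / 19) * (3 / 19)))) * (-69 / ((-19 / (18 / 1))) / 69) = -2223 / 2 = -1111.50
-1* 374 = -374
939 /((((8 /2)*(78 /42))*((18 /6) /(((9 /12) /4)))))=6573 /832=7.90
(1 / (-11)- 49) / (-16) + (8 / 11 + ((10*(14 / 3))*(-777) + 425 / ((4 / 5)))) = -785949 / 22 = -35724.95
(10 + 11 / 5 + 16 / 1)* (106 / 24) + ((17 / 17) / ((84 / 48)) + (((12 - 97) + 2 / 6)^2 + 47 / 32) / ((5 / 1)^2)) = 4152133 / 10080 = 411.92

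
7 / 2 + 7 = 21 / 2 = 10.50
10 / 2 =5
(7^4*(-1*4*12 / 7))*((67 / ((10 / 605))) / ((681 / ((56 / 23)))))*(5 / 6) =-3114385120 / 15663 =-198837.08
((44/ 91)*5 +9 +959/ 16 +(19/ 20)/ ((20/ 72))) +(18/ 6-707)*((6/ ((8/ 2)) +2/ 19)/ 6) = -235647059/ 2074800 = -113.58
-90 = -90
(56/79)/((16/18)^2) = 0.90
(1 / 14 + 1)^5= 759375 / 537824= 1.41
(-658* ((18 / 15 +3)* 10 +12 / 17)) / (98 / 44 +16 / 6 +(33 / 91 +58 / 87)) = -2869114248 / 604775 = -4744.10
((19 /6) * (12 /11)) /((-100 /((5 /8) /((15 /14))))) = -133 /6600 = -0.02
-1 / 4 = -0.25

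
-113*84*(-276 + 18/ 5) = 2585620.80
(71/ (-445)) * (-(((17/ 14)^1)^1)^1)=1207/ 6230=0.19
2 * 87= 174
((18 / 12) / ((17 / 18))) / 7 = 27 / 119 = 0.23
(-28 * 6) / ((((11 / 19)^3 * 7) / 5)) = -618.39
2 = 2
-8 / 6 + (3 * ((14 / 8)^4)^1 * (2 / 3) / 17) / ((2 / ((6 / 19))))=-143767 / 124032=-1.16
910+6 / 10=4553 / 5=910.60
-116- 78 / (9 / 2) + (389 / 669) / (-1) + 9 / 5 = -147308 / 1115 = -132.11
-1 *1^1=-1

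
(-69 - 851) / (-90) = 92 / 9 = 10.22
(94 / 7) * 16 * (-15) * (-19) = 428640 / 7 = 61234.29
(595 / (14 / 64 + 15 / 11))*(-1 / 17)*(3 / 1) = -36960 / 557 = -66.36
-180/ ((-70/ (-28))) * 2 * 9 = -1296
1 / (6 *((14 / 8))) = 2 / 21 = 0.10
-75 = -75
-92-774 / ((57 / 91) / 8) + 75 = -188147 / 19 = -9902.47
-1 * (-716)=716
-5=-5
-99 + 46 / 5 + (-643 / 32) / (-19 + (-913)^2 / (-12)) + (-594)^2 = 352746.20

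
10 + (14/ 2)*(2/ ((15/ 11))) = 304/ 15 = 20.27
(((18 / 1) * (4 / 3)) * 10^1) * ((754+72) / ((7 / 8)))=226560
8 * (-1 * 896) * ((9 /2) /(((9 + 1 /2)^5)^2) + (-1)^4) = -7168.00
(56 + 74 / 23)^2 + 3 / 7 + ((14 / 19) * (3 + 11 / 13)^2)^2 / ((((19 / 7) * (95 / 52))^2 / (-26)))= 7658230021483435 / 2264741665459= 3381.50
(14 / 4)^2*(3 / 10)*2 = 7.35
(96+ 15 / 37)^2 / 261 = 48749 / 1369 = 35.61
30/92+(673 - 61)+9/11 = 310251/506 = 613.14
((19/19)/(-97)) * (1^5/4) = -1/388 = -0.00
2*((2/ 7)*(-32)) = -128/ 7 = -18.29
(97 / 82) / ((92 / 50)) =2425 / 3772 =0.64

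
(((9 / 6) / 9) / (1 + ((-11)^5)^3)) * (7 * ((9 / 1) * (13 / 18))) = -13 / 7160996861855400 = -0.00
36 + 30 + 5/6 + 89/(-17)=61.60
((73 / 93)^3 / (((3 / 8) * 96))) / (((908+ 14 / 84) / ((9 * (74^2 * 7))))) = 7455899822 / 1460980431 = 5.10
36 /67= 0.54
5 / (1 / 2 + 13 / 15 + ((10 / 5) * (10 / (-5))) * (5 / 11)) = -1650 / 149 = -11.07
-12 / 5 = -2.40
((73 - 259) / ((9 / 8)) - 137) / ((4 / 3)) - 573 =-3199 / 4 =-799.75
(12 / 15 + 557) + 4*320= 9189 / 5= 1837.80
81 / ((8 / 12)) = 243 / 2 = 121.50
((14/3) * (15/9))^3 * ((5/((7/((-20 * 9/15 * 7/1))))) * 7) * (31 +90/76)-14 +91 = -29363874491/4617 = -6359946.82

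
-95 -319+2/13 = -5380/13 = -413.85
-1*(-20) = 20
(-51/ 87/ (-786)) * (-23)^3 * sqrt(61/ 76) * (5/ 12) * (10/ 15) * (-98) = 50675555 * sqrt(1159)/ 7795548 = 221.31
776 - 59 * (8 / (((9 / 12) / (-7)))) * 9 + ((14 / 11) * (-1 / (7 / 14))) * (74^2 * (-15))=2744584 / 11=249507.64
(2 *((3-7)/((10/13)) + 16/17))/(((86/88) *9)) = -31856/32895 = -0.97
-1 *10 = -10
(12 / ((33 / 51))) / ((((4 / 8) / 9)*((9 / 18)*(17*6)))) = 72 / 11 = 6.55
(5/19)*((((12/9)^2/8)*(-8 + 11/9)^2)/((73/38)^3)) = 107462480/283593393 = 0.38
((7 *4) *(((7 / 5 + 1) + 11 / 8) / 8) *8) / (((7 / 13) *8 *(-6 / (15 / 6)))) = -1963 / 192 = -10.22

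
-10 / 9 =-1.11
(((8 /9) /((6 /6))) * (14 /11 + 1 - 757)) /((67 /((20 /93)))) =-2.15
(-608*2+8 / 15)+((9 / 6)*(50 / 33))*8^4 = 1335448 / 165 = 8093.62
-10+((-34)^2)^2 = 1336326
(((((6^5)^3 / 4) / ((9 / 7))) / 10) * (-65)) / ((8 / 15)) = -1114240458240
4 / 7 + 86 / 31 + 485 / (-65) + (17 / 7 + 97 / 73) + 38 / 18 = 464020 / 264771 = 1.75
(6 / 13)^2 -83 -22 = -17709 / 169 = -104.79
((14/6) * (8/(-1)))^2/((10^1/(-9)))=-1568/5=-313.60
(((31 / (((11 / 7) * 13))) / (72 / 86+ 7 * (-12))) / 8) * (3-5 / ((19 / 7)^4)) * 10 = -8840142745 / 133283978256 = -0.07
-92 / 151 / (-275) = 92 / 41525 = 0.00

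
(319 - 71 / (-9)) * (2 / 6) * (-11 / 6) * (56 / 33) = -82376 / 243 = -339.00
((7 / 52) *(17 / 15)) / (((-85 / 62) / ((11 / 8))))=-2387 / 15600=-0.15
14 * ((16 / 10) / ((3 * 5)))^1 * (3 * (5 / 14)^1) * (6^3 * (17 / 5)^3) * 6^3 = 1833767424 / 625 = 2934027.88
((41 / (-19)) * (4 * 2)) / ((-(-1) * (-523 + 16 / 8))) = 0.03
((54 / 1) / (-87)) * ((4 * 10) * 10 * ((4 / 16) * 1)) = -1800 / 29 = -62.07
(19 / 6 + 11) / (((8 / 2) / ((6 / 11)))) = 85 / 44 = 1.93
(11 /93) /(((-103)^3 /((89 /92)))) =-979 /9349372212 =-0.00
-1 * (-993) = 993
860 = 860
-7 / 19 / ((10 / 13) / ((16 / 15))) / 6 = -364 / 4275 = -0.09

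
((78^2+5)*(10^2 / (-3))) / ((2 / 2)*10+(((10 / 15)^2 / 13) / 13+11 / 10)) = -3087123000 / 168871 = -18280.95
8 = 8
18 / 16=9 / 8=1.12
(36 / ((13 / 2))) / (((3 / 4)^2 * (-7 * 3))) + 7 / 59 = -0.35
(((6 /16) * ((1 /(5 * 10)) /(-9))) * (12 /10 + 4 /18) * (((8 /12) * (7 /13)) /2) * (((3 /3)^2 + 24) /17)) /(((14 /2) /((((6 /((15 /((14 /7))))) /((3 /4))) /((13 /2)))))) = -128 /17453475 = -0.00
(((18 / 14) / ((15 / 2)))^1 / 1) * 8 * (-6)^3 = -296.23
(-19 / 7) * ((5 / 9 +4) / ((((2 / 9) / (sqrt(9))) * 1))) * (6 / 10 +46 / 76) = -28167 / 140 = -201.19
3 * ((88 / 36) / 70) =11 / 105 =0.10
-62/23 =-2.70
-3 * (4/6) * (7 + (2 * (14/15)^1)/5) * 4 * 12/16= -1106/25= -44.24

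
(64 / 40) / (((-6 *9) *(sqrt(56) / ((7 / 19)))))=-sqrt(14) / 2565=-0.00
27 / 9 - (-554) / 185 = 1109 / 185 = 5.99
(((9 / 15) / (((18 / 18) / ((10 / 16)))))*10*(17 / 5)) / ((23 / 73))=3723 / 92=40.47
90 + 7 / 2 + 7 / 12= 1129 / 12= 94.08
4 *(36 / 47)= 144 / 47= 3.06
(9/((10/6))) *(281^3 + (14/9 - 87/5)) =2995383396/25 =119815335.84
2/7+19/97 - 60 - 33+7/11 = -686267/7469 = -91.88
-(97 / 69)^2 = -9409 / 4761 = -1.98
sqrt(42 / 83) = sqrt(3486) / 83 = 0.71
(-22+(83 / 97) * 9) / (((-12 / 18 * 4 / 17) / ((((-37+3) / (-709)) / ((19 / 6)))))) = 189873 / 137546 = 1.38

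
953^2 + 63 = 908272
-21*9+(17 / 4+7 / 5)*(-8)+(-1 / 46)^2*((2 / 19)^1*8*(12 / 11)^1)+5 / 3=-385636048 / 1658415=-232.53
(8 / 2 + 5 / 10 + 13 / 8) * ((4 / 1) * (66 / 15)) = 539 / 5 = 107.80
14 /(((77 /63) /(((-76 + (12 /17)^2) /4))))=-687330 /3179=-216.21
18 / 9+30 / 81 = 64 / 27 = 2.37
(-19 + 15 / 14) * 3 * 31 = -1667.36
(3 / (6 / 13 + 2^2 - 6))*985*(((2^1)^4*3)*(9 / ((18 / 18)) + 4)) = -1198548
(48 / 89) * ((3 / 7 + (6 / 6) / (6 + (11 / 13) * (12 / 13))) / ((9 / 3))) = 36968 / 356979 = 0.10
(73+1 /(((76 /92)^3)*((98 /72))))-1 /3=74581874 /1008273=73.97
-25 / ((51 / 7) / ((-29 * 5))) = 25375 / 51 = 497.55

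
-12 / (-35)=12 / 35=0.34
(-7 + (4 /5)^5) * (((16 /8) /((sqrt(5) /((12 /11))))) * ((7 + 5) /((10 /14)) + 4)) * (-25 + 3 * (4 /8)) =3182.30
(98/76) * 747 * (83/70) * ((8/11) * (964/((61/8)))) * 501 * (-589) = -103966439347008/3355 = -30988506511.78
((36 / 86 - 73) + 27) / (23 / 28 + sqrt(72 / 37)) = 9340576 / 317125 - 1843968* sqrt(74) / 317125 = -20.57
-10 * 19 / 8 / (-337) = 95 / 1348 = 0.07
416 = 416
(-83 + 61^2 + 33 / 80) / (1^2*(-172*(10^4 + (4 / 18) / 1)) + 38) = -2619657 / 1238400160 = -0.00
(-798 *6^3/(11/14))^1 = -2413152/11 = -219377.45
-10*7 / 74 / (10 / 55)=-5.20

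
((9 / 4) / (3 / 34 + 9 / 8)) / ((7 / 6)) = 612 / 385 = 1.59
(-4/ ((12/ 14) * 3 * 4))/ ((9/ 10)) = -35/ 81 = -0.43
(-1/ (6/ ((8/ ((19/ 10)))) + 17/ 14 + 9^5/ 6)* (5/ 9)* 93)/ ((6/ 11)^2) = -1312850/ 74421693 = -0.02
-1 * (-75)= 75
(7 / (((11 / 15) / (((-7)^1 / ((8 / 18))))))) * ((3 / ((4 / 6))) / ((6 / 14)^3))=-8594.49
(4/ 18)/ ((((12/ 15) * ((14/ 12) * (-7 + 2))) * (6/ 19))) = -19/ 126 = -0.15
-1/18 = -0.06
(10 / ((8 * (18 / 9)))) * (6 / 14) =15 / 56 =0.27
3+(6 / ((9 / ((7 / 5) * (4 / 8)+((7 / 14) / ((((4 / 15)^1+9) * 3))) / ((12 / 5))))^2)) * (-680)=-2085781037 / 93900060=-22.21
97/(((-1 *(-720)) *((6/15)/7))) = 679/288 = 2.36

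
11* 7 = 77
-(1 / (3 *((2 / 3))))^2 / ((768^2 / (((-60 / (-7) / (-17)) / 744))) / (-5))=-25 / 17406885888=-0.00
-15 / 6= -5 / 2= -2.50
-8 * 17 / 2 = -68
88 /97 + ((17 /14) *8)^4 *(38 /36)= 19704839576 /2096073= 9400.84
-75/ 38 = -1.97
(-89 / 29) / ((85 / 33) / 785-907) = 461109 / 136275350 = 0.00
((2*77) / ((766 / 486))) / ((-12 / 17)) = -106029 / 766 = -138.42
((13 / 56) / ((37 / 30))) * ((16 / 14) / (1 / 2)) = 780 / 1813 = 0.43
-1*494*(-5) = 2470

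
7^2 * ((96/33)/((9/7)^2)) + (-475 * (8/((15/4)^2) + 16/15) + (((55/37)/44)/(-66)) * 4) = -45537959/65934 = -690.66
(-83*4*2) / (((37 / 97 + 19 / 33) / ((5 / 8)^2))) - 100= -9093275 / 24512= -370.97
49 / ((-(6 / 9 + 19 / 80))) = -54.19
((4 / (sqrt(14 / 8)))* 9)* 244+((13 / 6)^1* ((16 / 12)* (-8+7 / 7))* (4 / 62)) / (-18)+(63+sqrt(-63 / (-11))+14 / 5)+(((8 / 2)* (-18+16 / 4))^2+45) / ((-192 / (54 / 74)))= 3* sqrt(77) / 11+1598967577 / 29730240+17568* sqrt(7) / 7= 6696.26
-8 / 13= -0.62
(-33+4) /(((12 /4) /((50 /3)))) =-161.11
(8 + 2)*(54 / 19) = 540 / 19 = 28.42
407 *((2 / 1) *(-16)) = -13024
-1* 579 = -579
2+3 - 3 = 2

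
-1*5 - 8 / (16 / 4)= -7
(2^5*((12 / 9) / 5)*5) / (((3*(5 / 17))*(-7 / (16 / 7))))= -34816 / 2205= -15.79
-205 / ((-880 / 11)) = 41 / 16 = 2.56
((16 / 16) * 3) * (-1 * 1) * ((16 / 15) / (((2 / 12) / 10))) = -192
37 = 37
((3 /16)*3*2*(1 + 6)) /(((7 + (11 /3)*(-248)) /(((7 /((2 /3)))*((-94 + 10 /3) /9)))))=2499 /2707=0.92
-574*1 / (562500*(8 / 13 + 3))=-3731 / 13218750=-0.00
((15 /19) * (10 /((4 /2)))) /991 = 75 /18829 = 0.00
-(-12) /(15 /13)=52 /5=10.40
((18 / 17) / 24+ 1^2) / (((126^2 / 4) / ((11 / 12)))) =781 / 3238704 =0.00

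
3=3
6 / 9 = 2 / 3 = 0.67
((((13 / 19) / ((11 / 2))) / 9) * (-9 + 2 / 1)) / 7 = -26 / 1881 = -0.01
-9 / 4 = -2.25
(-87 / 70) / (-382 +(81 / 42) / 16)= 1392 / 427705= 0.00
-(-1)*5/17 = 5/17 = 0.29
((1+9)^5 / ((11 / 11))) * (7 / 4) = 175000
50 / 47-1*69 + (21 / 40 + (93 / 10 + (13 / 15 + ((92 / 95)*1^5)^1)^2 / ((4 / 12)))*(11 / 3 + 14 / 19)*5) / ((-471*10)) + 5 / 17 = -629405352556837 / 9292466199600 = -67.73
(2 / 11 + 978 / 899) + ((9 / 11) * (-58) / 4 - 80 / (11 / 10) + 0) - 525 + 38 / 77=-84151315 / 138446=-607.83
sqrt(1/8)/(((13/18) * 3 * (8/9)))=27 * sqrt(2)/208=0.18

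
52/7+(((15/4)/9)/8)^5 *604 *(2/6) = 317998655189/42807066624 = 7.43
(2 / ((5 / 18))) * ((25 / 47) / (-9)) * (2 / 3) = -40 / 141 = -0.28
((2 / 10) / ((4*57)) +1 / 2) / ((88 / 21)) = 3997 / 33440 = 0.12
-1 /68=-0.01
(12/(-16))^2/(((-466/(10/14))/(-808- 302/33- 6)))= 101865/143528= 0.71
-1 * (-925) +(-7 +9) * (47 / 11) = 10269 / 11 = 933.55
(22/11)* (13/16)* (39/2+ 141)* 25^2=2608125/16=163007.81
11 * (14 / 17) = 154 / 17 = 9.06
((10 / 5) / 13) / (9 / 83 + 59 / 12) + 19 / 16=1268107 / 1041040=1.22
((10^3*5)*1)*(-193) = -965000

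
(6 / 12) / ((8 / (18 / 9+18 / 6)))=5 / 16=0.31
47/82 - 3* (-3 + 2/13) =9713/1066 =9.11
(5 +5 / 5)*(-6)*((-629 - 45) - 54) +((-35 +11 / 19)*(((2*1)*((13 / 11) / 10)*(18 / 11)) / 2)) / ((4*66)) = 13255469487 / 505780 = 26207.97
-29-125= -154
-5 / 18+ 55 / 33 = 25 / 18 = 1.39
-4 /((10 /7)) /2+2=3 /5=0.60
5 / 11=0.45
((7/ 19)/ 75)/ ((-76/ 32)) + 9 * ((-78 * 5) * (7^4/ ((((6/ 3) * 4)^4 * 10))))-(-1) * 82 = -13723978301/ 110899200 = -123.75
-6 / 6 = -1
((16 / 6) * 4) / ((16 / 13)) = 8.67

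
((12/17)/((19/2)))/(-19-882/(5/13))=-120/3734203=-0.00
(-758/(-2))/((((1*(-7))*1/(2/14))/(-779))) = 295241/49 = 6025.33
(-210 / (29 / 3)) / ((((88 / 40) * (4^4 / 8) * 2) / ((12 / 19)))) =-4725 / 48488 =-0.10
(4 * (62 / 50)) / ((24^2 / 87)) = 899 / 1200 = 0.75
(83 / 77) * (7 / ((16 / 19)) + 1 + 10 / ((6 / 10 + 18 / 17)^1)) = 2872547 / 173712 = 16.54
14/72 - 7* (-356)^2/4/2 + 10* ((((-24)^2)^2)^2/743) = 39624146915849/26748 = 1481387278.15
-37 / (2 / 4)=-74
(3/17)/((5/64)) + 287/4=25163/340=74.01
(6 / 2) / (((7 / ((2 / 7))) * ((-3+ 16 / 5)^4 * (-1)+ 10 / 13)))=16250 / 101871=0.16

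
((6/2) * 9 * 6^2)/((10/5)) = 486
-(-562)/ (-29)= -562/ 29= -19.38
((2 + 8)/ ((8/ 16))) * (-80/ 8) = -200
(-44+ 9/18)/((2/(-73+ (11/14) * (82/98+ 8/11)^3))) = 1213618117197/797189624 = 1522.37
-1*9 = -9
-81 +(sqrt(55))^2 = -26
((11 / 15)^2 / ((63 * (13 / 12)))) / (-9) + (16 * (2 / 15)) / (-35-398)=-1388932 / 239373225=-0.01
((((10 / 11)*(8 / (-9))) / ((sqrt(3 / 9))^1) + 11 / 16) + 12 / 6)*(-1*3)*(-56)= 903 / 2 -4480*sqrt(3) / 33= 216.36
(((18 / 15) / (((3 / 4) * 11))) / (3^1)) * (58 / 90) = 232 / 7425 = 0.03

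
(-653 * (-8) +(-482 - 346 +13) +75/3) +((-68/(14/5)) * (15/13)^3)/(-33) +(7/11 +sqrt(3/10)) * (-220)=726602936/169169 - 22 * sqrt(30)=4174.63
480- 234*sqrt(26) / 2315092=480- 9*sqrt(26) / 89042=480.00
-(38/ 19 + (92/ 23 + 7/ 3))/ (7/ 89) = -2225/ 21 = -105.95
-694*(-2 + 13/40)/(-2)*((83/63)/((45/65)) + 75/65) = -130961617/73710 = -1776.71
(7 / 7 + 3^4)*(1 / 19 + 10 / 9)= 16318 / 171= 95.43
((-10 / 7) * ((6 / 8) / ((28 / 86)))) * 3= -1935 / 196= -9.87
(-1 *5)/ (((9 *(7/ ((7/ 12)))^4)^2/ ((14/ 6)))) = -35/ 104485552128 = -0.00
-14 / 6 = -7 / 3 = -2.33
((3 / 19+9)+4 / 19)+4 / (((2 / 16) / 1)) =786 / 19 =41.37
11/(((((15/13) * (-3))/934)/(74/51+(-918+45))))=5936697338/2295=2586796.23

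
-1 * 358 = -358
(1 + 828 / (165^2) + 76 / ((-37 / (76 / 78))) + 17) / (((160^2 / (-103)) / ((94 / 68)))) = -169357316473 / 1899680640000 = -0.09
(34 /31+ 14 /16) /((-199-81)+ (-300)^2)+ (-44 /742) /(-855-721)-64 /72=-13008941072513 /14636040108480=-0.89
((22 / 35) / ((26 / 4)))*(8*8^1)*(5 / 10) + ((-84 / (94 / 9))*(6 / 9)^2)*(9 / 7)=-32104 / 21385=-1.50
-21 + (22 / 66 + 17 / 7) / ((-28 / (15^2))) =-43.19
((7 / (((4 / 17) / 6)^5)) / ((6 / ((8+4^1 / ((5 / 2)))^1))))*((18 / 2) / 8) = 21736590813 / 160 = 135853692.58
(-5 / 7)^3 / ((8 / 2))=-125 / 1372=-0.09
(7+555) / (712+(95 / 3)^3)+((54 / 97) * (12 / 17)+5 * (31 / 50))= 50741445061 / 14455117510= 3.51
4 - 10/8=11/4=2.75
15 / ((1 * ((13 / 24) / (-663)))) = -18360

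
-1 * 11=-11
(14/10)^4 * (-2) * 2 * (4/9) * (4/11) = -153664/61875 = -2.48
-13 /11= -1.18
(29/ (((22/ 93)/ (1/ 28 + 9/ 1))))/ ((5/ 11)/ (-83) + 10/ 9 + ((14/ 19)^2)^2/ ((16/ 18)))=66425751011367/ 86188961096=770.70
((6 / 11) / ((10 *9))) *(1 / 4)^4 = 1 / 42240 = 0.00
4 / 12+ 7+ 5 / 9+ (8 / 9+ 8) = 16.78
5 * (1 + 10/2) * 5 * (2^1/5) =60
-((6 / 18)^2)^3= -0.00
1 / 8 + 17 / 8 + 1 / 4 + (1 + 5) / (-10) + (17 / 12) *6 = 52 / 5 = 10.40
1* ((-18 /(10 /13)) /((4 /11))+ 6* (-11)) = -2607 /20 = -130.35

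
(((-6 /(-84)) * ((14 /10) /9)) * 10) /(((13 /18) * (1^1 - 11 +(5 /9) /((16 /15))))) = -96 /5915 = -0.02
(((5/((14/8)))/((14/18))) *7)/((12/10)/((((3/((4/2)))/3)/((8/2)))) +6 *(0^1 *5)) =75/28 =2.68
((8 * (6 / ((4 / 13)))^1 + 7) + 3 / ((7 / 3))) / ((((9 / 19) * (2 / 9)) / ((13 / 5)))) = 28405 / 7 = 4057.86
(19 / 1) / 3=19 / 3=6.33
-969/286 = -3.39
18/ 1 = 18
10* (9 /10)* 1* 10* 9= 810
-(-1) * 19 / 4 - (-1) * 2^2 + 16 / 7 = 309 / 28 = 11.04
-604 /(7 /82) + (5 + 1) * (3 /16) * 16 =-49402 /7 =-7057.43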